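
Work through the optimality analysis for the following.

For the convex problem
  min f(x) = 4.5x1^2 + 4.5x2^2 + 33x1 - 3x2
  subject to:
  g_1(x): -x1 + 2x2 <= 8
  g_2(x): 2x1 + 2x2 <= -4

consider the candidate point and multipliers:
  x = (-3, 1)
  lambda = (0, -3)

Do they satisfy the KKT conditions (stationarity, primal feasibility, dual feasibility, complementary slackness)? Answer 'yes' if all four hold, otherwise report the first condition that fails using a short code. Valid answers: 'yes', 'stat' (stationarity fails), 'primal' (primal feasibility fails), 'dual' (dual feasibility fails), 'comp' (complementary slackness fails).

Gradient of f: grad f(x) = Q x + c = (6, 6)
Constraint values g_i(x) = a_i^T x - b_i:
  g_1((-3, 1)) = -3
  g_2((-3, 1)) = 0
Stationarity residual: grad f(x) + sum_i lambda_i a_i = (0, 0)
  -> stationarity OK
Primal feasibility (all g_i <= 0): OK
Dual feasibility (all lambda_i >= 0): FAILS
Complementary slackness (lambda_i * g_i(x) = 0 for all i): OK

Verdict: the first failing condition is dual_feasibility -> dual.

dual


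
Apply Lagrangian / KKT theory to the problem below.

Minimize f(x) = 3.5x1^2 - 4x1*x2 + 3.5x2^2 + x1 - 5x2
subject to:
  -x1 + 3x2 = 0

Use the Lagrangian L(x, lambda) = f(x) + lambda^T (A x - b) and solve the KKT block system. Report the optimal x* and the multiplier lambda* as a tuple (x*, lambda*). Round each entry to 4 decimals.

Form the Lagrangian:
  L(x, lambda) = (1/2) x^T Q x + c^T x + lambda^T (A x - b)
Stationarity (grad_x L = 0): Q x + c + A^T lambda = 0.
Primal feasibility: A x = b.

This gives the KKT block system:
  [ Q   A^T ] [ x     ]   [-c ]
  [ A    0  ] [ lambda ] = [ b ]

Solving the linear system:
  x*      = (0.1304, 0.0435)
  lambda* = (1.7391)
  f(x*)   = -0.0435

x* = (0.1304, 0.0435), lambda* = (1.7391)


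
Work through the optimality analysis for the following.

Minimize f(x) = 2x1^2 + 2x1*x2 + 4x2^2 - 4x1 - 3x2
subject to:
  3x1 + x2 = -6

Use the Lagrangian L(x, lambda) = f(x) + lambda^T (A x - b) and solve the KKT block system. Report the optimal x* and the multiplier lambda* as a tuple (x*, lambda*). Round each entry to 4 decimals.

Form the Lagrangian:
  L(x, lambda) = (1/2) x^T Q x + c^T x + lambda^T (A x - b)
Stationarity (grad_x L = 0): Q x + c + A^T lambda = 0.
Primal feasibility: A x = b.

This gives the KKT block system:
  [ Q   A^T ] [ x     ]   [-c ]
  [ A    0  ] [ lambda ] = [ b ]

Solving the linear system:
  x*      = (-2.1406, 0.4219)
  lambda* = (3.9063)
  f(x*)   = 15.3672

x* = (-2.1406, 0.4219), lambda* = (3.9063)


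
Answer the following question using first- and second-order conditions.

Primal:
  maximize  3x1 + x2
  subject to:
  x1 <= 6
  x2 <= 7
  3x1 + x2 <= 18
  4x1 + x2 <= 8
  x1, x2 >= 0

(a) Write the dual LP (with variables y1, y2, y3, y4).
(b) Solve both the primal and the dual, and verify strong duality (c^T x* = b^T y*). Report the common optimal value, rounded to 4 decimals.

The standard primal-dual pair for 'max c^T x s.t. A x <= b, x >= 0' is:
  Dual:  min b^T y  s.t.  A^T y >= c,  y >= 0.

So the dual LP is:
  minimize  6y1 + 7y2 + 18y3 + 8y4
  subject to:
    y1 + 3y3 + 4y4 >= 3
    y2 + y3 + y4 >= 1
    y1, y2, y3, y4 >= 0

Solving the primal: x* = (0.25, 7).
  primal value c^T x* = 7.75.
Solving the dual: y* = (0, 0.25, 0, 0.75).
  dual value b^T y* = 7.75.
Strong duality: c^T x* = b^T y*. Confirmed.

7.75


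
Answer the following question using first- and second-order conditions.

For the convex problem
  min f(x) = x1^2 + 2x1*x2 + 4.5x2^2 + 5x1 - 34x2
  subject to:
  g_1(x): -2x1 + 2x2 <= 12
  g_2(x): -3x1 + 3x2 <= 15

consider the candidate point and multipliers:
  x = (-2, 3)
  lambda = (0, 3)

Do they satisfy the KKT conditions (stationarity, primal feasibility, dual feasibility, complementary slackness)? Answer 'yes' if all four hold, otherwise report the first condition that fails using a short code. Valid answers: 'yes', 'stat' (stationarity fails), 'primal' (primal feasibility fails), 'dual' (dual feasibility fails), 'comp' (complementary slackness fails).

Gradient of f: grad f(x) = Q x + c = (7, -11)
Constraint values g_i(x) = a_i^T x - b_i:
  g_1((-2, 3)) = -2
  g_2((-2, 3)) = 0
Stationarity residual: grad f(x) + sum_i lambda_i a_i = (-2, -2)
  -> stationarity FAILS
Primal feasibility (all g_i <= 0): OK
Dual feasibility (all lambda_i >= 0): OK
Complementary slackness (lambda_i * g_i(x) = 0 for all i): OK

Verdict: the first failing condition is stationarity -> stat.

stat


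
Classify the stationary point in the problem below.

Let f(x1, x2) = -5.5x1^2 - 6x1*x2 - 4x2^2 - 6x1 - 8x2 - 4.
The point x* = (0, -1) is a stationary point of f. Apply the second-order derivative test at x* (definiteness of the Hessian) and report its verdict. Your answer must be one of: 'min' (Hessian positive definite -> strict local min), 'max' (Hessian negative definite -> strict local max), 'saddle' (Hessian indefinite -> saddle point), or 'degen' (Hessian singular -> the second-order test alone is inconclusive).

Compute the Hessian H = grad^2 f:
  H = [[-11, -6], [-6, -8]]
Verify stationarity: grad f(x*) = H x* + g = (0, 0).
Eigenvalues of H: -15.6847, -3.3153.
Both eigenvalues < 0, so H is negative definite -> x* is a strict local max.

max


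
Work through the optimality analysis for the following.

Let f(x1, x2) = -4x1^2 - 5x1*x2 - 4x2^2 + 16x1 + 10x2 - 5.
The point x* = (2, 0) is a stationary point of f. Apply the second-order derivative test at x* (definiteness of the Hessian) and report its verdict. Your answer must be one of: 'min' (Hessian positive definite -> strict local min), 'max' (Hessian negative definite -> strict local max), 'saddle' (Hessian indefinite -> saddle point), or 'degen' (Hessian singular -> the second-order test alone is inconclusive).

Compute the Hessian H = grad^2 f:
  H = [[-8, -5], [-5, -8]]
Verify stationarity: grad f(x*) = H x* + g = (0, 0).
Eigenvalues of H: -13, -3.
Both eigenvalues < 0, so H is negative definite -> x* is a strict local max.

max


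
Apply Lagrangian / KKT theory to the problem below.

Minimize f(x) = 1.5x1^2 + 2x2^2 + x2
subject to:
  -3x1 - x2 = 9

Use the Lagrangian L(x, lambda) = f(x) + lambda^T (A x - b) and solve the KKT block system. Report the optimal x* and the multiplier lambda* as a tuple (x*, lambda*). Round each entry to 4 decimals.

Form the Lagrangian:
  L(x, lambda) = (1/2) x^T Q x + c^T x + lambda^T (A x - b)
Stationarity (grad_x L = 0): Q x + c + A^T lambda = 0.
Primal feasibility: A x = b.

This gives the KKT block system:
  [ Q   A^T ] [ x     ]   [-c ]
  [ A    0  ] [ lambda ] = [ b ]

Solving the linear system:
  x*      = (-2.6923, -0.9231)
  lambda* = (-2.6923)
  f(x*)   = 11.6538

x* = (-2.6923, -0.9231), lambda* = (-2.6923)


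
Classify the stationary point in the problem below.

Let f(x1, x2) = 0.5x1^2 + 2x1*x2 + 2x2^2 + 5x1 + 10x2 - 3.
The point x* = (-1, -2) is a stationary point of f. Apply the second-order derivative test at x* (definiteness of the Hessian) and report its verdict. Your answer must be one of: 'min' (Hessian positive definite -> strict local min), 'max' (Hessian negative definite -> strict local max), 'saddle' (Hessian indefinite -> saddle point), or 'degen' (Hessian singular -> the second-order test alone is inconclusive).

Compute the Hessian H = grad^2 f:
  H = [[1, 2], [2, 4]]
Verify stationarity: grad f(x*) = H x* + g = (0, 0).
Eigenvalues of H: 0, 5.
H has a zero eigenvalue (singular; positive semidefinite but not definite), so H is neither positive definite, negative definite, nor indefinite. The second-order test alone is inconclusive -> degen.
(Indeed, f is constant along the null direction of H through x*, so x* is not a strict local extremum.)

degen


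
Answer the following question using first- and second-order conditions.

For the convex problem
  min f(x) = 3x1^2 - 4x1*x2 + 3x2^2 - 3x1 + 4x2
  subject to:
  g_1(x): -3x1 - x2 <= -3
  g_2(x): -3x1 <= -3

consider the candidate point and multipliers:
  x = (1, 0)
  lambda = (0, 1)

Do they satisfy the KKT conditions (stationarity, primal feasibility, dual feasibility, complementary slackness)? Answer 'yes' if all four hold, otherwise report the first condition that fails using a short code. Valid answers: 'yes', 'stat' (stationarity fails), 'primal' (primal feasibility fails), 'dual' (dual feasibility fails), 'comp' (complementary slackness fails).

Gradient of f: grad f(x) = Q x + c = (3, 0)
Constraint values g_i(x) = a_i^T x - b_i:
  g_1((1, 0)) = 0
  g_2((1, 0)) = 0
Stationarity residual: grad f(x) + sum_i lambda_i a_i = (0, 0)
  -> stationarity OK
Primal feasibility (all g_i <= 0): OK
Dual feasibility (all lambda_i >= 0): OK
Complementary slackness (lambda_i * g_i(x) = 0 for all i): OK

Verdict: yes, KKT holds.

yes


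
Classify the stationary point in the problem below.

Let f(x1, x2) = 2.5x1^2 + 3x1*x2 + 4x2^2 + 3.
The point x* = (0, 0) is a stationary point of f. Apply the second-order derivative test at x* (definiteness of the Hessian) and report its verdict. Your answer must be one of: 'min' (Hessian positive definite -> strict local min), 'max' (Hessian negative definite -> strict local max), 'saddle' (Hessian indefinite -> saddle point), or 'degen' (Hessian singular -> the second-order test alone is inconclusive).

Compute the Hessian H = grad^2 f:
  H = [[5, 3], [3, 8]]
Verify stationarity: grad f(x*) = H x* + g = (0, 0).
Eigenvalues of H: 3.1459, 9.8541.
Both eigenvalues > 0, so H is positive definite -> x* is a strict local min.

min


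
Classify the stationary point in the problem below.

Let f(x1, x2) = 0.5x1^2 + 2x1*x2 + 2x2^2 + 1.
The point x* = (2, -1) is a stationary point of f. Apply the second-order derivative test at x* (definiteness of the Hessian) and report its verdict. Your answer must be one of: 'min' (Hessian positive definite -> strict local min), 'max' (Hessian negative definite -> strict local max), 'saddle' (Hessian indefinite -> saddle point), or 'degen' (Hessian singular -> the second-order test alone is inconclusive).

Compute the Hessian H = grad^2 f:
  H = [[1, 2], [2, 4]]
Verify stationarity: grad f(x*) = H x* + g = (0, 0).
Eigenvalues of H: 0, 5.
H has a zero eigenvalue (singular; positive semidefinite but not definite), so H is neither positive definite, negative definite, nor indefinite. The second-order test alone is inconclusive -> degen.
(Indeed, f is constant along the null direction of H through x*, so x* is not a strict local extremum.)

degen


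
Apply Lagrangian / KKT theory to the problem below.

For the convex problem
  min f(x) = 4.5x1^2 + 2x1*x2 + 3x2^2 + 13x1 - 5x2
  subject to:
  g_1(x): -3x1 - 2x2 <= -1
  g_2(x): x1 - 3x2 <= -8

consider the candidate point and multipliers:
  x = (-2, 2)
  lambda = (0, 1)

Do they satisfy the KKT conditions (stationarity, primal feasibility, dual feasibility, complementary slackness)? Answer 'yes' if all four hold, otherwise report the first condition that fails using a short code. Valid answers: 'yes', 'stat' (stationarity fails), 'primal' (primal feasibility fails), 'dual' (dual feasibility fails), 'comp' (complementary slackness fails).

Gradient of f: grad f(x) = Q x + c = (-1, 3)
Constraint values g_i(x) = a_i^T x - b_i:
  g_1((-2, 2)) = 3
  g_2((-2, 2)) = 0
Stationarity residual: grad f(x) + sum_i lambda_i a_i = (0, 0)
  -> stationarity OK
Primal feasibility (all g_i <= 0): FAILS
Dual feasibility (all lambda_i >= 0): OK
Complementary slackness (lambda_i * g_i(x) = 0 for all i): OK

Verdict: the first failing condition is primal_feasibility -> primal.

primal


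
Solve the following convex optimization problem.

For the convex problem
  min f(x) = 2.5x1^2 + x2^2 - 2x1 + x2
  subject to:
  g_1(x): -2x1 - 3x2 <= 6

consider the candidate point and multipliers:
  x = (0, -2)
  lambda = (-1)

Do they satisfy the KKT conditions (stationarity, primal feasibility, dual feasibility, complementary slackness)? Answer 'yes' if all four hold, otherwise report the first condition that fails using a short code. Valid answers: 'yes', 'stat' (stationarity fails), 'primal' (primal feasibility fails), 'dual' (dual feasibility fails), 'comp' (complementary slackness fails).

Gradient of f: grad f(x) = Q x + c = (-2, -3)
Constraint values g_i(x) = a_i^T x - b_i:
  g_1((0, -2)) = 0
Stationarity residual: grad f(x) + sum_i lambda_i a_i = (0, 0)
  -> stationarity OK
Primal feasibility (all g_i <= 0): OK
Dual feasibility (all lambda_i >= 0): FAILS
Complementary slackness (lambda_i * g_i(x) = 0 for all i): OK

Verdict: the first failing condition is dual_feasibility -> dual.

dual


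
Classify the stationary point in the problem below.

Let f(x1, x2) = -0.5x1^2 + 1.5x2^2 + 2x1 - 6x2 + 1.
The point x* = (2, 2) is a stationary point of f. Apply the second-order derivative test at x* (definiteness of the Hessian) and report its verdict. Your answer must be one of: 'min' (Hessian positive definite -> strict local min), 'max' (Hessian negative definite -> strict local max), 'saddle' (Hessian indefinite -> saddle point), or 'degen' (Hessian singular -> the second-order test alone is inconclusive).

Compute the Hessian H = grad^2 f:
  H = [[-1, 0], [0, 3]]
Verify stationarity: grad f(x*) = H x* + g = (0, 0).
Eigenvalues of H: -1, 3.
Eigenvalues have mixed signs, so H is indefinite -> x* is a saddle point.

saddle


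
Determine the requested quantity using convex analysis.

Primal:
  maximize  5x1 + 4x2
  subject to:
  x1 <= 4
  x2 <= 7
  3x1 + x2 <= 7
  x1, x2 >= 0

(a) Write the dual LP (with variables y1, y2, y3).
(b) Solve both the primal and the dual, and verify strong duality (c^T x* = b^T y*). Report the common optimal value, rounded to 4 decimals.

The standard primal-dual pair for 'max c^T x s.t. A x <= b, x >= 0' is:
  Dual:  min b^T y  s.t.  A^T y >= c,  y >= 0.

So the dual LP is:
  minimize  4y1 + 7y2 + 7y3
  subject to:
    y1 + 3y3 >= 5
    y2 + y3 >= 4
    y1, y2, y3 >= 0

Solving the primal: x* = (0, 7).
  primal value c^T x* = 28.
Solving the dual: y* = (0, 2.3333, 1.6667).
  dual value b^T y* = 28.
Strong duality: c^T x* = b^T y*. Confirmed.

28


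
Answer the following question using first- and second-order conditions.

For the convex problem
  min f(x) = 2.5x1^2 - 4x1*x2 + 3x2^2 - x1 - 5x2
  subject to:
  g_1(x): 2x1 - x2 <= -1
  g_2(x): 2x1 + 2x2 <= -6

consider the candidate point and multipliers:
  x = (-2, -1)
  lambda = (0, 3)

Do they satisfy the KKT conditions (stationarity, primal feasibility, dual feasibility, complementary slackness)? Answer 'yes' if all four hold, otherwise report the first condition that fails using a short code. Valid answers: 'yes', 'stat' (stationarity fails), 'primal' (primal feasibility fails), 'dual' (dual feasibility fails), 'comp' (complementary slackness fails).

Gradient of f: grad f(x) = Q x + c = (-7, -3)
Constraint values g_i(x) = a_i^T x - b_i:
  g_1((-2, -1)) = -2
  g_2((-2, -1)) = 0
Stationarity residual: grad f(x) + sum_i lambda_i a_i = (-1, 3)
  -> stationarity FAILS
Primal feasibility (all g_i <= 0): OK
Dual feasibility (all lambda_i >= 0): OK
Complementary slackness (lambda_i * g_i(x) = 0 for all i): OK

Verdict: the first failing condition is stationarity -> stat.

stat


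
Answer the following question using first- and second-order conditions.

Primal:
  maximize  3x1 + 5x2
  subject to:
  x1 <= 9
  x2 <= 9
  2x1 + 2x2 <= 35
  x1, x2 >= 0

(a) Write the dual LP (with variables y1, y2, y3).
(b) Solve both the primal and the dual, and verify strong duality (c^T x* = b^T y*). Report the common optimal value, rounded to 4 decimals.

The standard primal-dual pair for 'max c^T x s.t. A x <= b, x >= 0' is:
  Dual:  min b^T y  s.t.  A^T y >= c,  y >= 0.

So the dual LP is:
  minimize  9y1 + 9y2 + 35y3
  subject to:
    y1 + 2y3 >= 3
    y2 + 2y3 >= 5
    y1, y2, y3 >= 0

Solving the primal: x* = (8.5, 9).
  primal value c^T x* = 70.5.
Solving the dual: y* = (0, 2, 1.5).
  dual value b^T y* = 70.5.
Strong duality: c^T x* = b^T y*. Confirmed.

70.5


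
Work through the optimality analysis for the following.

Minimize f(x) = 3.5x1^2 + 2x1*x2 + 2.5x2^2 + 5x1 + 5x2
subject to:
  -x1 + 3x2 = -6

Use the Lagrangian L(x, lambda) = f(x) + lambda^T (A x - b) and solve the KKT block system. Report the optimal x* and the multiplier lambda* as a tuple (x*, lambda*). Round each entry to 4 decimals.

Form the Lagrangian:
  L(x, lambda) = (1/2) x^T Q x + c^T x + lambda^T (A x - b)
Stationarity (grad_x L = 0): Q x + c + A^T lambda = 0.
Primal feasibility: A x = b.

This gives the KKT block system:
  [ Q   A^T ] [ x     ]   [-c ]
  [ A    0  ] [ lambda ] = [ b ]

Solving the linear system:
  x*      = (0.075, -1.975)
  lambda* = (1.575)
  f(x*)   = -0.025

x* = (0.075, -1.975), lambda* = (1.575)


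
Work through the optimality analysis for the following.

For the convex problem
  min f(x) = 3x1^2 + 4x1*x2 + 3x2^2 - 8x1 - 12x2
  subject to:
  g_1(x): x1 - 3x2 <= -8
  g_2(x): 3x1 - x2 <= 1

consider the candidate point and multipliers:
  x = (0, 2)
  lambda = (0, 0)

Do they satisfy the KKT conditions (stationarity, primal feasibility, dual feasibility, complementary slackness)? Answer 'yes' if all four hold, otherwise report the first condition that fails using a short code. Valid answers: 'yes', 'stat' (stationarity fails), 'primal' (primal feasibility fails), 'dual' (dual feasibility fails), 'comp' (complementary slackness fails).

Gradient of f: grad f(x) = Q x + c = (0, 0)
Constraint values g_i(x) = a_i^T x - b_i:
  g_1((0, 2)) = 2
  g_2((0, 2)) = -3
Stationarity residual: grad f(x) + sum_i lambda_i a_i = (0, 0)
  -> stationarity OK
Primal feasibility (all g_i <= 0): FAILS
Dual feasibility (all lambda_i >= 0): OK
Complementary slackness (lambda_i * g_i(x) = 0 for all i): OK

Verdict: the first failing condition is primal_feasibility -> primal.

primal


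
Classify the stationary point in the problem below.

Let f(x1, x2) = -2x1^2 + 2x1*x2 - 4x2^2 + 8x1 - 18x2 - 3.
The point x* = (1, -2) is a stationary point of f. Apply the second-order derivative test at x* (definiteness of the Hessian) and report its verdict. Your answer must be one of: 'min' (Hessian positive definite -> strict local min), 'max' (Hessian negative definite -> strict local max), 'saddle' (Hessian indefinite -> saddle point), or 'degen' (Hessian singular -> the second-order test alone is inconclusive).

Compute the Hessian H = grad^2 f:
  H = [[-4, 2], [2, -8]]
Verify stationarity: grad f(x*) = H x* + g = (0, 0).
Eigenvalues of H: -8.8284, -3.1716.
Both eigenvalues < 0, so H is negative definite -> x* is a strict local max.

max


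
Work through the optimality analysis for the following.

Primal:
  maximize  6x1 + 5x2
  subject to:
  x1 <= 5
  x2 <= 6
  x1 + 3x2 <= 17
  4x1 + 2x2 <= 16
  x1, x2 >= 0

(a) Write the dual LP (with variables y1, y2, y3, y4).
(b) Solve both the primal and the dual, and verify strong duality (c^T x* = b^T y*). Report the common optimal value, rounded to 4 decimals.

The standard primal-dual pair for 'max c^T x s.t. A x <= b, x >= 0' is:
  Dual:  min b^T y  s.t.  A^T y >= c,  y >= 0.

So the dual LP is:
  minimize  5y1 + 6y2 + 17y3 + 16y4
  subject to:
    y1 + y3 + 4y4 >= 6
    y2 + 3y3 + 2y4 >= 5
    y1, y2, y3, y4 >= 0

Solving the primal: x* = (1.4, 5.2).
  primal value c^T x* = 34.4.
Solving the dual: y* = (0, 0, 0.8, 1.3).
  dual value b^T y* = 34.4.
Strong duality: c^T x* = b^T y*. Confirmed.

34.4


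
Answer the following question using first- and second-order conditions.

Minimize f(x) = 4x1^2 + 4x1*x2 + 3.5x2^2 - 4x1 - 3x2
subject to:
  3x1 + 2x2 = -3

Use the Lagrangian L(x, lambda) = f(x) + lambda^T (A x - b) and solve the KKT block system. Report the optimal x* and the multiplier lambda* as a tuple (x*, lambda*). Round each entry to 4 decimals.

Form the Lagrangian:
  L(x, lambda) = (1/2) x^T Q x + c^T x + lambda^T (A x - b)
Stationarity (grad_x L = 0): Q x + c + A^T lambda = 0.
Primal feasibility: A x = b.

This gives the KKT block system:
  [ Q   A^T ] [ x     ]   [-c ]
  [ A    0  ] [ lambda ] = [ b ]

Solving the linear system:
  x*      = (-0.8723, -0.1915)
  lambda* = (3.9149)
  f(x*)   = 7.9043

x* = (-0.8723, -0.1915), lambda* = (3.9149)


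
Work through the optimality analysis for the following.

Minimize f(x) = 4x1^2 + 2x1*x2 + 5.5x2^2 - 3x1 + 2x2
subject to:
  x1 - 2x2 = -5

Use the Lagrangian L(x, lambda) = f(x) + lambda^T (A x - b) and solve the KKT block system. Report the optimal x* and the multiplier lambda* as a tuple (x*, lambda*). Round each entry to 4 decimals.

Form the Lagrangian:
  L(x, lambda) = (1/2) x^T Q x + c^T x + lambda^T (A x - b)
Stationarity (grad_x L = 0): Q x + c + A^T lambda = 0.
Primal feasibility: A x = b.

This gives the KKT block system:
  [ Q   A^T ] [ x     ]   [-c ]
  [ A    0  ] [ lambda ] = [ b ]

Solving the linear system:
  x*      = (-1.3137, 1.8431)
  lambda* = (9.8235)
  f(x*)   = 28.3725

x* = (-1.3137, 1.8431), lambda* = (9.8235)


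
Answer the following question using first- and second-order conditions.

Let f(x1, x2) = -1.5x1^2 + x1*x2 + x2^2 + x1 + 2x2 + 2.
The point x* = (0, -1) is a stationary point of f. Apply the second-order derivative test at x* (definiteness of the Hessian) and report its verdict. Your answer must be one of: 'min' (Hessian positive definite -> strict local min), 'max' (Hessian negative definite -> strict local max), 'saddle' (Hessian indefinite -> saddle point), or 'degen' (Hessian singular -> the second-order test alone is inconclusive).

Compute the Hessian H = grad^2 f:
  H = [[-3, 1], [1, 2]]
Verify stationarity: grad f(x*) = H x* + g = (0, 0).
Eigenvalues of H: -3.1926, 2.1926.
Eigenvalues have mixed signs, so H is indefinite -> x* is a saddle point.

saddle


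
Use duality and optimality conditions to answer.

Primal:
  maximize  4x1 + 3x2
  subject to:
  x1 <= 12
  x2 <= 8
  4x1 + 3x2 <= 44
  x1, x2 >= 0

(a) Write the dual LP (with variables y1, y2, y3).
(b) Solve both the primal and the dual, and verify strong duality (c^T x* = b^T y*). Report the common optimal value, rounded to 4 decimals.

The standard primal-dual pair for 'max c^T x s.t. A x <= b, x >= 0' is:
  Dual:  min b^T y  s.t.  A^T y >= c,  y >= 0.

So the dual LP is:
  minimize  12y1 + 8y2 + 44y3
  subject to:
    y1 + 4y3 >= 4
    y2 + 3y3 >= 3
    y1, y2, y3 >= 0

Solving the primal: x* = (11, 0).
  primal value c^T x* = 44.
Solving the dual: y* = (0, 0, 1).
  dual value b^T y* = 44.
Strong duality: c^T x* = b^T y*. Confirmed.

44


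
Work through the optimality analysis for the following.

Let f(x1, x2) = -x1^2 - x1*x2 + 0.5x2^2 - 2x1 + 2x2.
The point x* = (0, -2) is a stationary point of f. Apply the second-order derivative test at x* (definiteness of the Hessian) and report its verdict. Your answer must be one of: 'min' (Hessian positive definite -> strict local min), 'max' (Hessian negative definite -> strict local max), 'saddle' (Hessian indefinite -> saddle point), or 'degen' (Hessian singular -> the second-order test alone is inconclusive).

Compute the Hessian H = grad^2 f:
  H = [[-2, -1], [-1, 1]]
Verify stationarity: grad f(x*) = H x* + g = (0, 0).
Eigenvalues of H: -2.3028, 1.3028.
Eigenvalues have mixed signs, so H is indefinite -> x* is a saddle point.

saddle


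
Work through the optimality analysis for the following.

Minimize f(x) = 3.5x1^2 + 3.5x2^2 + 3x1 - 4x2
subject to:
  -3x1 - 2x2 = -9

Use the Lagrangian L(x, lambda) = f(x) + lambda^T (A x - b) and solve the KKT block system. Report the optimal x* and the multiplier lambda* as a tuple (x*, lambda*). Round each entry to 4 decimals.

Form the Lagrangian:
  L(x, lambda) = (1/2) x^T Q x + c^T x + lambda^T (A x - b)
Stationarity (grad_x L = 0): Q x + c + A^T lambda = 0.
Primal feasibility: A x = b.

This gives the KKT block system:
  [ Q   A^T ] [ x     ]   [-c ]
  [ A    0  ] [ lambda ] = [ b ]

Solving the linear system:
  x*      = (1.6813, 1.978)
  lambda* = (4.9231)
  f(x*)   = 20.7198

x* = (1.6813, 1.978), lambda* = (4.9231)


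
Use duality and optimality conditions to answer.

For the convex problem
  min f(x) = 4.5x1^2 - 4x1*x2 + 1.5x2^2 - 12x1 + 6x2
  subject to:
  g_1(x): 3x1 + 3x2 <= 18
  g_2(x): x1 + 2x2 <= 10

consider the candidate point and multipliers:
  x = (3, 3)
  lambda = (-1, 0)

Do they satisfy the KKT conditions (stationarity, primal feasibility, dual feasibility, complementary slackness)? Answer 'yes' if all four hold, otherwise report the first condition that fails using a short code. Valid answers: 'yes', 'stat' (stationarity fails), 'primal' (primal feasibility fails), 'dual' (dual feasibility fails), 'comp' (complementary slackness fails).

Gradient of f: grad f(x) = Q x + c = (3, 3)
Constraint values g_i(x) = a_i^T x - b_i:
  g_1((3, 3)) = 0
  g_2((3, 3)) = -1
Stationarity residual: grad f(x) + sum_i lambda_i a_i = (0, 0)
  -> stationarity OK
Primal feasibility (all g_i <= 0): OK
Dual feasibility (all lambda_i >= 0): FAILS
Complementary slackness (lambda_i * g_i(x) = 0 for all i): OK

Verdict: the first failing condition is dual_feasibility -> dual.

dual


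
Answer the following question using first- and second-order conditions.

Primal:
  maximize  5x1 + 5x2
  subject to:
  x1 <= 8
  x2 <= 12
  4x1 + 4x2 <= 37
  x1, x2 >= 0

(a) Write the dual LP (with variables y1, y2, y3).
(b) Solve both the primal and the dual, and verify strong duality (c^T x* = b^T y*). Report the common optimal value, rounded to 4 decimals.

The standard primal-dual pair for 'max c^T x s.t. A x <= b, x >= 0' is:
  Dual:  min b^T y  s.t.  A^T y >= c,  y >= 0.

So the dual LP is:
  minimize  8y1 + 12y2 + 37y3
  subject to:
    y1 + 4y3 >= 5
    y2 + 4y3 >= 5
    y1, y2, y3 >= 0

Solving the primal: x* = (0, 9.25).
  primal value c^T x* = 46.25.
Solving the dual: y* = (0, 0, 1.25).
  dual value b^T y* = 46.25.
Strong duality: c^T x* = b^T y*. Confirmed.

46.25


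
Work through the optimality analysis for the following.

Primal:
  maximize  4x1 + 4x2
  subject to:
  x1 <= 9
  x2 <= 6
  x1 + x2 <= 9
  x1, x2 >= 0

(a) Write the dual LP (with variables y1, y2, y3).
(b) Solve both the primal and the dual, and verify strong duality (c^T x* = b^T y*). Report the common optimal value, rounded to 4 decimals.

The standard primal-dual pair for 'max c^T x s.t. A x <= b, x >= 0' is:
  Dual:  min b^T y  s.t.  A^T y >= c,  y >= 0.

So the dual LP is:
  minimize  9y1 + 6y2 + 9y3
  subject to:
    y1 + y3 >= 4
    y2 + y3 >= 4
    y1, y2, y3 >= 0

Solving the primal: x* = (3, 6).
  primal value c^T x* = 36.
Solving the dual: y* = (0, 0, 4).
  dual value b^T y* = 36.
Strong duality: c^T x* = b^T y*. Confirmed.

36


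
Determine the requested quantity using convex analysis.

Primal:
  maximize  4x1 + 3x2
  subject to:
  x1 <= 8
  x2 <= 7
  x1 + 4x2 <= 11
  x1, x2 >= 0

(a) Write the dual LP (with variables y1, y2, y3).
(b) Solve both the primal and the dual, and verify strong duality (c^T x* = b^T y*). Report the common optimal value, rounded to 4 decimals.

The standard primal-dual pair for 'max c^T x s.t. A x <= b, x >= 0' is:
  Dual:  min b^T y  s.t.  A^T y >= c,  y >= 0.

So the dual LP is:
  minimize  8y1 + 7y2 + 11y3
  subject to:
    y1 + y3 >= 4
    y2 + 4y3 >= 3
    y1, y2, y3 >= 0

Solving the primal: x* = (8, 0.75).
  primal value c^T x* = 34.25.
Solving the dual: y* = (3.25, 0, 0.75).
  dual value b^T y* = 34.25.
Strong duality: c^T x* = b^T y*. Confirmed.

34.25


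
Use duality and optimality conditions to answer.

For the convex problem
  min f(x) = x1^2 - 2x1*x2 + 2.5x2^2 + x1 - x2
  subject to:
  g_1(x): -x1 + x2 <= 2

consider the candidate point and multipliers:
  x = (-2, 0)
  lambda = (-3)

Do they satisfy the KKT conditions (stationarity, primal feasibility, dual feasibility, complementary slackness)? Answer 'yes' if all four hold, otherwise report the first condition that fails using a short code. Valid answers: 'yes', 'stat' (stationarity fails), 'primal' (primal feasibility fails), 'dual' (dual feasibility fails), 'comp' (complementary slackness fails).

Gradient of f: grad f(x) = Q x + c = (-3, 3)
Constraint values g_i(x) = a_i^T x - b_i:
  g_1((-2, 0)) = 0
Stationarity residual: grad f(x) + sum_i lambda_i a_i = (0, 0)
  -> stationarity OK
Primal feasibility (all g_i <= 0): OK
Dual feasibility (all lambda_i >= 0): FAILS
Complementary slackness (lambda_i * g_i(x) = 0 for all i): OK

Verdict: the first failing condition is dual_feasibility -> dual.

dual


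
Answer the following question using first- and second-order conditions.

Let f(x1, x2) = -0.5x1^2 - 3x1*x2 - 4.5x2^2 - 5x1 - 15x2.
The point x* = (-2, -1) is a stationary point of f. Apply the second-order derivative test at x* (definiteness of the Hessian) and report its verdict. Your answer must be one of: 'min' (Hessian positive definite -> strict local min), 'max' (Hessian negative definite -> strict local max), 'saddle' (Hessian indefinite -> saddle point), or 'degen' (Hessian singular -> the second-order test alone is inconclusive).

Compute the Hessian H = grad^2 f:
  H = [[-1, -3], [-3, -9]]
Verify stationarity: grad f(x*) = H x* + g = (0, 0).
Eigenvalues of H: -10, 0.
H has a zero eigenvalue (singular; negative semidefinite but not definite), so H is neither positive definite, negative definite, nor indefinite. The second-order test alone is inconclusive -> degen.
(Indeed, f is constant along the null direction of H through x*, so x* is not a strict local extremum.)

degen


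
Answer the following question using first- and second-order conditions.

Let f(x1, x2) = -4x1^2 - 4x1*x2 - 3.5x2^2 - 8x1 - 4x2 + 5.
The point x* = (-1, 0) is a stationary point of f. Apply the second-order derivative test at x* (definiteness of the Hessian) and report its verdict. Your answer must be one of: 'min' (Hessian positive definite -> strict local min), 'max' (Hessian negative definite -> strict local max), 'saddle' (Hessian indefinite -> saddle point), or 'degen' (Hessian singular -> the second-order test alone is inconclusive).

Compute the Hessian H = grad^2 f:
  H = [[-8, -4], [-4, -7]]
Verify stationarity: grad f(x*) = H x* + g = (0, 0).
Eigenvalues of H: -11.5311, -3.4689.
Both eigenvalues < 0, so H is negative definite -> x* is a strict local max.

max


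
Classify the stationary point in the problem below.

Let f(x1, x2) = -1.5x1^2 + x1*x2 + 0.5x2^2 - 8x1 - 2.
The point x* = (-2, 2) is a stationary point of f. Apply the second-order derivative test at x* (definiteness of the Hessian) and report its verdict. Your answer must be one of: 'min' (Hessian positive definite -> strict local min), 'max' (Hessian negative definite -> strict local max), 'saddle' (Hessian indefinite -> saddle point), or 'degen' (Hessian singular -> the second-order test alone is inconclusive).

Compute the Hessian H = grad^2 f:
  H = [[-3, 1], [1, 1]]
Verify stationarity: grad f(x*) = H x* + g = (0, 0).
Eigenvalues of H: -3.2361, 1.2361.
Eigenvalues have mixed signs, so H is indefinite -> x* is a saddle point.

saddle


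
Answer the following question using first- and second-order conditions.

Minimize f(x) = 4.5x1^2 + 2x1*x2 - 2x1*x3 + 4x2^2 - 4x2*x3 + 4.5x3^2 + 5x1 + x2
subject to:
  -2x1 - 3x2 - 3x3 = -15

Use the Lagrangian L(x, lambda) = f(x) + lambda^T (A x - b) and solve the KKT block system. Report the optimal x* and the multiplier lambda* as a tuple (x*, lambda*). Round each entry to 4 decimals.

Form the Lagrangian:
  L(x, lambda) = (1/2) x^T Q x + c^T x + lambda^T (A x - b)
Stationarity (grad_x L = 0): Q x + c + A^T lambda = 0.
Primal feasibility: A x = b.

This gives the KKT block system:
  [ Q   A^T ] [ x     ]   [-c ]
  [ A    0  ] [ lambda ] = [ b ]

Solving the linear system:
  x*      = (0.2782, 2.419, 2.3955)
  lambda* = (3.7756)
  f(x*)   = 30.222

x* = (0.2782, 2.419, 2.3955), lambda* = (3.7756)


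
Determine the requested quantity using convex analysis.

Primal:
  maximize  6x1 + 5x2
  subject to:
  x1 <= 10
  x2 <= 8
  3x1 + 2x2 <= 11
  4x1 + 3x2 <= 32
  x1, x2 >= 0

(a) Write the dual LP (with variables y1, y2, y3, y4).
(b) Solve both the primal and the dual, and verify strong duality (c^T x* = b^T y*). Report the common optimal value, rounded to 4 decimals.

The standard primal-dual pair for 'max c^T x s.t. A x <= b, x >= 0' is:
  Dual:  min b^T y  s.t.  A^T y >= c,  y >= 0.

So the dual LP is:
  minimize  10y1 + 8y2 + 11y3 + 32y4
  subject to:
    y1 + 3y3 + 4y4 >= 6
    y2 + 2y3 + 3y4 >= 5
    y1, y2, y3, y4 >= 0

Solving the primal: x* = (0, 5.5).
  primal value c^T x* = 27.5.
Solving the dual: y* = (0, 0, 2.5, 0).
  dual value b^T y* = 27.5.
Strong duality: c^T x* = b^T y*. Confirmed.

27.5


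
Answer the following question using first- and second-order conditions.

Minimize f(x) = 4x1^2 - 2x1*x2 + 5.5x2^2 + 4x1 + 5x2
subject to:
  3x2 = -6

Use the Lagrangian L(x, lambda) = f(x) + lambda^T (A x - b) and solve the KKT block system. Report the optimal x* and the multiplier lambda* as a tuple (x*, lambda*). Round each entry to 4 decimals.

Form the Lagrangian:
  L(x, lambda) = (1/2) x^T Q x + c^T x + lambda^T (A x - b)
Stationarity (grad_x L = 0): Q x + c + A^T lambda = 0.
Primal feasibility: A x = b.

This gives the KKT block system:
  [ Q   A^T ] [ x     ]   [-c ]
  [ A    0  ] [ lambda ] = [ b ]

Solving the linear system:
  x*      = (-1, -2)
  lambda* = (5)
  f(x*)   = 8

x* = (-1, -2), lambda* = (5)


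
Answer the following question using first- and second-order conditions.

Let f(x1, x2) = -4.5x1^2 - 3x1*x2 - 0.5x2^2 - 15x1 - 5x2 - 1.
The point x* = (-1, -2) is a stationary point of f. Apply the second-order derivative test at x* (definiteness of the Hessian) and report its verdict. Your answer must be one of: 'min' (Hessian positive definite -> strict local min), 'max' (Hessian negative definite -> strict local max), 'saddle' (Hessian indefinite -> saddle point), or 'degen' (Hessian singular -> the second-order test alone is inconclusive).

Compute the Hessian H = grad^2 f:
  H = [[-9, -3], [-3, -1]]
Verify stationarity: grad f(x*) = H x* + g = (0, 0).
Eigenvalues of H: -10, 0.
H has a zero eigenvalue (singular; negative semidefinite but not definite), so H is neither positive definite, negative definite, nor indefinite. The second-order test alone is inconclusive -> degen.
(Indeed, f is constant along the null direction of H through x*, so x* is not a strict local extremum.)

degen


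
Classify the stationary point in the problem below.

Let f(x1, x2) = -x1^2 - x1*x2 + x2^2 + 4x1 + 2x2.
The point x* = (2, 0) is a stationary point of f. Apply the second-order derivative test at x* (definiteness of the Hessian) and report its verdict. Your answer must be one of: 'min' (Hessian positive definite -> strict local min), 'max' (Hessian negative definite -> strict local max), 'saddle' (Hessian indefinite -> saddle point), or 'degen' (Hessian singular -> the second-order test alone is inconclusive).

Compute the Hessian H = grad^2 f:
  H = [[-2, -1], [-1, 2]]
Verify stationarity: grad f(x*) = H x* + g = (0, 0).
Eigenvalues of H: -2.2361, 2.2361.
Eigenvalues have mixed signs, so H is indefinite -> x* is a saddle point.

saddle


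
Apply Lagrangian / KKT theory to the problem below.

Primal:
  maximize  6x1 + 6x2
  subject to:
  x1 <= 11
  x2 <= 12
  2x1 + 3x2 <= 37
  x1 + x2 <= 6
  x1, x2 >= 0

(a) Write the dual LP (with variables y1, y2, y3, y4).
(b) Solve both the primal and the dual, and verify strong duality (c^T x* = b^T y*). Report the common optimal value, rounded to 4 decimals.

The standard primal-dual pair for 'max c^T x s.t. A x <= b, x >= 0' is:
  Dual:  min b^T y  s.t.  A^T y >= c,  y >= 0.

So the dual LP is:
  minimize  11y1 + 12y2 + 37y3 + 6y4
  subject to:
    y1 + 2y3 + y4 >= 6
    y2 + 3y3 + y4 >= 6
    y1, y2, y3, y4 >= 0

Solving the primal: x* = (6, 0).
  primal value c^T x* = 36.
Solving the dual: y* = (0, 0, 0, 6).
  dual value b^T y* = 36.
Strong duality: c^T x* = b^T y*. Confirmed.

36


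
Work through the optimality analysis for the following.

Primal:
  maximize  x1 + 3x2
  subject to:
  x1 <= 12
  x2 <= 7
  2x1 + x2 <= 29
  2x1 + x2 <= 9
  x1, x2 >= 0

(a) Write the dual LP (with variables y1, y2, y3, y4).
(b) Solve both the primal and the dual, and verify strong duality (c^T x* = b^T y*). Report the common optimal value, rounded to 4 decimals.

The standard primal-dual pair for 'max c^T x s.t. A x <= b, x >= 0' is:
  Dual:  min b^T y  s.t.  A^T y >= c,  y >= 0.

So the dual LP is:
  minimize  12y1 + 7y2 + 29y3 + 9y4
  subject to:
    y1 + 2y3 + 2y4 >= 1
    y2 + y3 + y4 >= 3
    y1, y2, y3, y4 >= 0

Solving the primal: x* = (1, 7).
  primal value c^T x* = 22.
Solving the dual: y* = (0, 2.5, 0, 0.5).
  dual value b^T y* = 22.
Strong duality: c^T x* = b^T y*. Confirmed.

22


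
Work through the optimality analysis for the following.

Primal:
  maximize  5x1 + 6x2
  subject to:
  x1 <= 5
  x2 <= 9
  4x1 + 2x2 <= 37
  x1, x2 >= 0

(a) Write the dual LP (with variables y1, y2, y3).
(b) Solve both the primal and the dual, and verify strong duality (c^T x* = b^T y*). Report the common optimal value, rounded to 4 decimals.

The standard primal-dual pair for 'max c^T x s.t. A x <= b, x >= 0' is:
  Dual:  min b^T y  s.t.  A^T y >= c,  y >= 0.

So the dual LP is:
  minimize  5y1 + 9y2 + 37y3
  subject to:
    y1 + 4y3 >= 5
    y2 + 2y3 >= 6
    y1, y2, y3 >= 0

Solving the primal: x* = (4.75, 9).
  primal value c^T x* = 77.75.
Solving the dual: y* = (0, 3.5, 1.25).
  dual value b^T y* = 77.75.
Strong duality: c^T x* = b^T y*. Confirmed.

77.75


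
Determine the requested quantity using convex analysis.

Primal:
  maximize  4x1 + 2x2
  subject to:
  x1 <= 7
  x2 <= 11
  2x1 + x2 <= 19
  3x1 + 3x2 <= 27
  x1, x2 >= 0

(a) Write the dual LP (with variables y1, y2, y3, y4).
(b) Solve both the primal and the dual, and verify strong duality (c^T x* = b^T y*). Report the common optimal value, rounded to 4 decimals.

The standard primal-dual pair for 'max c^T x s.t. A x <= b, x >= 0' is:
  Dual:  min b^T y  s.t.  A^T y >= c,  y >= 0.

So the dual LP is:
  minimize  7y1 + 11y2 + 19y3 + 27y4
  subject to:
    y1 + 2y3 + 3y4 >= 4
    y2 + y3 + 3y4 >= 2
    y1, y2, y3, y4 >= 0

Solving the primal: x* = (7, 2).
  primal value c^T x* = 32.
Solving the dual: y* = (2, 0, 0, 0.6667).
  dual value b^T y* = 32.
Strong duality: c^T x* = b^T y*. Confirmed.

32


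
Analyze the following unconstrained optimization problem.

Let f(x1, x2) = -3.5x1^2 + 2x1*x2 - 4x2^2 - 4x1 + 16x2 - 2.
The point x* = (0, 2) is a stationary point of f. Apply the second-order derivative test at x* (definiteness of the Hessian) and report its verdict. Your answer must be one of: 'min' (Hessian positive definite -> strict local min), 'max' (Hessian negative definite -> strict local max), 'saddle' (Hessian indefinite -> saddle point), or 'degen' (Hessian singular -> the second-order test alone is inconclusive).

Compute the Hessian H = grad^2 f:
  H = [[-7, 2], [2, -8]]
Verify stationarity: grad f(x*) = H x* + g = (0, 0).
Eigenvalues of H: -9.5616, -5.4384.
Both eigenvalues < 0, so H is negative definite -> x* is a strict local max.

max


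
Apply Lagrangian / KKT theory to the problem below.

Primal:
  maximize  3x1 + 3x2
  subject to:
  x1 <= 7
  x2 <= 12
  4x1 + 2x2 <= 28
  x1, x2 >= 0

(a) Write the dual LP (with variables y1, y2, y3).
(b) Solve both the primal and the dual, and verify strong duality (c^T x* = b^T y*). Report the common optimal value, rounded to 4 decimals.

The standard primal-dual pair for 'max c^T x s.t. A x <= b, x >= 0' is:
  Dual:  min b^T y  s.t.  A^T y >= c,  y >= 0.

So the dual LP is:
  minimize  7y1 + 12y2 + 28y3
  subject to:
    y1 + 4y3 >= 3
    y2 + 2y3 >= 3
    y1, y2, y3 >= 0

Solving the primal: x* = (1, 12).
  primal value c^T x* = 39.
Solving the dual: y* = (0, 1.5, 0.75).
  dual value b^T y* = 39.
Strong duality: c^T x* = b^T y*. Confirmed.

39


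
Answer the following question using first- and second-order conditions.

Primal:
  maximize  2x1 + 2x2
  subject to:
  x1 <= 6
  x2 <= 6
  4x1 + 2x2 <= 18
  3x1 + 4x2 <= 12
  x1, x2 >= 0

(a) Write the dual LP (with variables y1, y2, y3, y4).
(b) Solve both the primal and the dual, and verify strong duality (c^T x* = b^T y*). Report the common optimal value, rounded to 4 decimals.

The standard primal-dual pair for 'max c^T x s.t. A x <= b, x >= 0' is:
  Dual:  min b^T y  s.t.  A^T y >= c,  y >= 0.

So the dual LP is:
  minimize  6y1 + 6y2 + 18y3 + 12y4
  subject to:
    y1 + 4y3 + 3y4 >= 2
    y2 + 2y3 + 4y4 >= 2
    y1, y2, y3, y4 >= 0

Solving the primal: x* = (4, 0).
  primal value c^T x* = 8.
Solving the dual: y* = (0, 0, 0, 0.6667).
  dual value b^T y* = 8.
Strong duality: c^T x* = b^T y*. Confirmed.

8
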